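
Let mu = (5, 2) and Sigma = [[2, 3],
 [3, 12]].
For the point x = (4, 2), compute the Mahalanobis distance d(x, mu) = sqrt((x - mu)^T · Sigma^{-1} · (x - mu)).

Step 1 — centre the observation: (x - mu) = (-1, 0).

Step 2 — invert Sigma. det(Sigma) = 2·12 - (3)² = 15.
  Sigma^{-1} = (1/det) · [[d, -b], [-b, a]] = [[0.8, -0.2],
 [-0.2, 0.1333]].

Step 3 — form the quadratic (x - mu)^T · Sigma^{-1} · (x - mu):
  Sigma^{-1} · (x - mu) = (-0.8, 0.2).
  (x - mu)^T · [Sigma^{-1} · (x - mu)] = (-1)·(-0.8) + (0)·(0.2) = 0.8.

Step 4 — take square root: d = √(0.8) ≈ 0.8944.

d(x, mu) = √(0.8) ≈ 0.8944


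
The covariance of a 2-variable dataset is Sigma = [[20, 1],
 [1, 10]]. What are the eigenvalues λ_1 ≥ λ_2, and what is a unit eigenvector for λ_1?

Step 1 — characteristic polynomial of 2×2 Sigma:
  det(Sigma - λI) = λ² - trace · λ + det = 0.
  trace = 20 + 10 = 30, det = 20·10 - (1)² = 199.
Step 2 — discriminant:
  Δ = trace² - 4·det = 900 - 796 = 104.
Step 3 — eigenvalues:
  λ = (trace ± √Δ)/2 = (30 ± 10.198)/2,
  λ_1 = 20.099,  λ_2 = 9.901.

Step 4 — unit eigenvector for λ_1: solve (Sigma - λ_1 I)v = 0. First row:
  (20 - 20.099)·v_x + (1)·v_y = 0, i.e. (-0.099)·v_x + (1)·v_y = 0,
  so v ∝ (b, λ_1 - a) = (1, 0.099) = u.
  ||u|| = √((1)² + (0.099)²) = √(1.0098) ≈ 1.0049,
  v_1 = u/||u|| ≈ (0.9951, 0.0985) (||v_1|| = 1).

λ_1 = 20.099,  λ_2 = 9.901;  v_1 ≈ (0.9951, 0.0985)


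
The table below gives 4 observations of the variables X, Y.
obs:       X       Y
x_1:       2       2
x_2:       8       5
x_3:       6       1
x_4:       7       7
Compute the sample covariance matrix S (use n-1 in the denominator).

Step 1 — column means:
  mean(X) = (2 + 8 + 6 + 7) / 4 = 23/4 = 5.75
  mean(Y) = (2 + 5 + 1 + 7) / 4 = 15/4 = 3.75

Step 2 — sample covariance S[i,j] = (1/(n-1)) · Σ_k (x_{k,i} - mean_i) · (x_{k,j} - mean_j), with n-1 = 3.
  S[X,X] = ((-3.75)·(-3.75) + (2.25)·(2.25) + (0.25)·(0.25) + (1.25)·(1.25)) / 3 = 20.75/3 = 6.9167
  S[X,Y] = ((-3.75)·(-1.75) + (2.25)·(1.25) + (0.25)·(-2.75) + (1.25)·(3.25)) / 3 = 12.75/3 = 4.25
  S[Y,Y] = ((-1.75)·(-1.75) + (1.25)·(1.25) + (-2.75)·(-2.75) + (3.25)·(3.25)) / 3 = 22.75/3 = 7.5833

S is symmetric (S[j,i] = S[i,j]). Assembling:

S = [[6.9167, 4.25],
 [4.25, 7.5833]]


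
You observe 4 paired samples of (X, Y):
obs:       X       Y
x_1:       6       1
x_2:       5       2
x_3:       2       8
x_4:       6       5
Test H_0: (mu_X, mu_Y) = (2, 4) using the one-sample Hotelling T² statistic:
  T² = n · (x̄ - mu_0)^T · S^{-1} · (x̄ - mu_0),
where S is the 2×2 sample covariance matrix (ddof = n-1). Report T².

Step 1 — sample mean vector:
  mean(X) = (6 + 5 + 2 + 6) / 4 = 19/4 = 4.75
  mean(Y) = (1 + 2 + 8 + 5) / 4 = 16/4 = 4
  x̄ = (4.75, 4),  deviation x̄ - mu_0 = (4.75, 4) - (2, 4) = (2.75, 0).

Step 2 — sample covariance matrix, S[i,j] = (1/(n-1)) · Σ_k (x_{k,i} - mean_i) · (x_{k,j} - mean_j), divisor n-1 = 3:
  S[X,X] = ((1.25)·(1.25) + (0.25)·(0.25) + (-2.75)·(-2.75) + (1.25)·(1.25)) / 3 = 10.75/3 = 3.5833
  S[X,Y] = ((1.25)·(-3) + (0.25)·(-2) + (-2.75)·(4) + (1.25)·(1)) / 3 = -14/3 = -4.6667
  S[Y,Y] = ((-3)·(-3) + (-2)·(-2) + (4)·(4) + (1)·(1)) / 3 = 30/3 = 10
  S = [[3.5833, -4.6667],
 [-4.6667, 10]].

Step 3 — invert S. det(S) = 3.5833·10 - (-4.6667)² = 14.0556.
  S^{-1} = (1/det) · [[d, -b], [-b, a]] = [[0.7115, 0.332],
 [0.332, 0.2549]].

Step 4 — quadratic form (x̄ - mu_0)^T · S^{-1} · (x̄ - mu_0):
  S^{-1} · (x̄ - mu_0) = (1.9565, 0.913),
  (x̄ - mu_0)^T · [...] = (2.75)·(1.9565) + (0)·(0.913) = 5.3804.

Step 5 — scale by n: T² = 4 · 5.3804 = 21.5217.

T² ≈ 21.5217


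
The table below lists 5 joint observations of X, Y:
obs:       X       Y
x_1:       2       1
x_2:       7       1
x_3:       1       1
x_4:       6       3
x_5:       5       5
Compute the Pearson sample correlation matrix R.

Step 1 — column means:
  mean(X) = (2 + 7 + 1 + 6 + 5) / 5 = 21/5 = 4.2
  mean(Y) = (1 + 1 + 1 + 3 + 5) / 5 = 11/5 = 2.2

Step 2 — sample variances and covariances s[i,j] = (1/(n-1)) · Σ_k (x_{k,i} - mean_i) · (x_{k,j} - mean_j), with n-1 = 4:
  s[X,X] = ((-2.2)·(-2.2) + (2.8)·(2.8) + (-3.2)·(-3.2) + (1.8)·(1.8) + (0.8)·(0.8)) / 4 = 26.8/4 = 6.7
  s[X,Y] = ((-2.2)·(-1.2) + (2.8)·(-1.2) + (-3.2)·(-1.2) + (1.8)·(0.8) + (0.8)·(2.8)) / 4 = 6.8/4 = 1.7
  s[Y,Y] = ((-1.2)·(-1.2) + (-1.2)·(-1.2) + (-1.2)·(-1.2) + (0.8)·(0.8) + (2.8)·(2.8)) / 4 = 12.8/4 = 3.2
  Sample standard deviations s_i = √(s[i,i]):
  s(X) = √(6.7) = 2.5884
  s(Y) = √(3.2) = 1.7889

Step 3 — r_{ij} = s_{ij} / (s_i · s_j):
  r[X,X] = 1 (diagonal).
  r[X,Y] = 1.7 / (2.5884 · 1.7889) = 1.7 / 4.6303 = 0.3671
  r[Y,Y] = 1 (diagonal).

R is symmetric with unit diagonal. Assembling:

R = [[1, 0.3671],
 [0.3671, 1]]


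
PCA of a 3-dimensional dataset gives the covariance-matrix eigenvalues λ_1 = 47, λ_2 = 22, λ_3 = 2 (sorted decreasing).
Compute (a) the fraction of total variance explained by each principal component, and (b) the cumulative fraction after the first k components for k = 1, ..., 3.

Step 1 — total variance = trace(Sigma) = Σ λ_i = 47 + 22 + 2 = 71.

Step 2 — fraction explained by component i = λ_i / Σ λ:
  PC1: 47/71 = 0.662
  PC2: 22/71 = 0.3099
  PC3: 2/71 = 0.0282

Step 3 — cumulative fraction after k components = (λ_1 + ... + λ_k) / Σ λ:
  k = 1: 47/71 = 0.662
  k = 2: (47 + 22)/71 = 69/71 = 0.9718
  k = 3: (47 + 22 + 2)/71 = 71/71 = 1

Summary (fraction, with percent):

explained: PC1 0.662 (66.2%), PC2 0.3099 (30.99%), PC3 0.0282 (2.82%);  cumulative: 0.662, 0.9718, 1


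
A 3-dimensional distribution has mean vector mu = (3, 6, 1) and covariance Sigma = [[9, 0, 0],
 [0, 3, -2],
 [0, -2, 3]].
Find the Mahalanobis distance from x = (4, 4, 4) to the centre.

Step 1 — centre the observation: (x - mu) = (1, -2, 3).

Step 2 — invert Sigma (cofactor / det for 3×3, or solve directly):
  Sigma^{-1} = [[0.1111, 0, 0],
 [0, 0.6, 0.4],
 [0, 0.4, 0.6]].

Step 3 — form the quadratic (x - mu)^T · Sigma^{-1} · (x - mu):
  Sigma^{-1} · (x - mu) = (0.1111, 0, 1).
  (x - mu)^T · [Sigma^{-1} · (x - mu)] = (1)·(0.1111) + (-2)·(0) + (3)·(1) = 3.1111.

Step 4 — take square root: d = √(3.1111) ≈ 1.7638.

d(x, mu) = √(3.1111) ≈ 1.7638


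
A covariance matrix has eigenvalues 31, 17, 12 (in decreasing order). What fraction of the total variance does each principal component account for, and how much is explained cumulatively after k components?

Step 1 — total variance = trace(Sigma) = Σ λ_i = 31 + 17 + 12 = 60.

Step 2 — fraction explained by component i = λ_i / Σ λ:
  PC1: 31/60 = 0.5167
  PC2: 17/60 = 0.2833
  PC3: 12/60 = 0.2

Step 3 — cumulative fraction after k components = (λ_1 + ... + λ_k) / Σ λ:
  k = 1: 31/60 = 0.5167
  k = 2: (31 + 17)/60 = 48/60 = 0.8
  k = 3: (31 + 17 + 12)/60 = 60/60 = 1

Summary (fraction, with percent):

explained: PC1 0.5167 (51.67%), PC2 0.2833 (28.33%), PC3 0.2 (20%);  cumulative: 0.5167, 0.8, 1


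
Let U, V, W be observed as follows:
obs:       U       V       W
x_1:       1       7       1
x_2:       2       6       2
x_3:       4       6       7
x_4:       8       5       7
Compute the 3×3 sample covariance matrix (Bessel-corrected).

Step 1 — column means:
  mean(U) = (1 + 2 + 4 + 8) / 4 = 15/4 = 3.75
  mean(V) = (7 + 6 + 6 + 5) / 4 = 24/4 = 6
  mean(W) = (1 + 2 + 7 + 7) / 4 = 17/4 = 4.25

Step 2 — sample covariance S[i,j] = (1/(n-1)) · Σ_k (x_{k,i} - mean_i) · (x_{k,j} - mean_j), with n-1 = 3.
  S[U,U] = ((-2.75)·(-2.75) + (-1.75)·(-1.75) + (0.25)·(0.25) + (4.25)·(4.25)) / 3 = 28.75/3 = 9.5833
  S[U,V] = ((-2.75)·(1) + (-1.75)·(0) + (0.25)·(0) + (4.25)·(-1)) / 3 = -7/3 = -2.3333
  S[U,W] = ((-2.75)·(-3.25) + (-1.75)·(-2.25) + (0.25)·(2.75) + (4.25)·(2.75)) / 3 = 25.25/3 = 8.4167
  S[V,V] = ((1)·(1) + (0)·(0) + (0)·(0) + (-1)·(-1)) / 3 = 2/3 = 0.6667
  S[V,W] = ((1)·(-3.25) + (0)·(-2.25) + (0)·(2.75) + (-1)·(2.75)) / 3 = -6/3 = -2
  S[W,W] = ((-3.25)·(-3.25) + (-2.25)·(-2.25) + (2.75)·(2.75) + (2.75)·(2.75)) / 3 = 30.75/3 = 10.25

S is symmetric (S[j,i] = S[i,j]). Assembling:

S = [[9.5833, -2.3333, 8.4167],
 [-2.3333, 0.6667, -2],
 [8.4167, -2, 10.25]]


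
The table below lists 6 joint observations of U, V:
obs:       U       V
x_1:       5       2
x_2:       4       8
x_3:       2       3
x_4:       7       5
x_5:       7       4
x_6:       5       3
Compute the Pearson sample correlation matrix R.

Step 1 — column means:
  mean(U) = (5 + 4 + 2 + 7 + 7 + 5) / 6 = 30/6 = 5
  mean(V) = (2 + 8 + 3 + 5 + 4 + 3) / 6 = 25/6 = 4.1667

Step 2 — sample variances and covariances s[i,j] = (1/(n-1)) · Σ_k (x_{k,i} - mean_i) · (x_{k,j} - mean_j), with n-1 = 5:
  s[U,U] = ((0)·(0) + (-1)·(-1) + (-3)·(-3) + (2)·(2) + (2)·(2) + (0)·(0)) / 5 = 18/5 = 3.6
  s[U,V] = ((0)·(-2.1667) + (-1)·(3.8333) + (-3)·(-1.1667) + (2)·(0.8333) + (2)·(-0.1667) + (0)·(-1.1667)) / 5 = 1/5 = 0.2
  s[V,V] = ((-2.1667)·(-2.1667) + (3.8333)·(3.8333) + (-1.1667)·(-1.1667) + (0.8333)·(0.8333) + (-0.1667)·(-0.1667) + (-1.1667)·(-1.1667)) / 5 = 22.8333/5 = 4.5667
  Sample standard deviations s_i = √(s[i,i]):
  s(U) = √(3.6) = 1.8974
  s(V) = √(4.5667) = 2.137

Step 3 — r_{ij} = s_{ij} / (s_i · s_j):
  r[U,U] = 1 (diagonal).
  r[U,V] = 0.2 / (1.8974 · 2.137) = 0.2 / 4.0546 = 0.0493
  r[V,V] = 1 (diagonal).

R is symmetric with unit diagonal. Assembling:

R = [[1, 0.0493],
 [0.0493, 1]]


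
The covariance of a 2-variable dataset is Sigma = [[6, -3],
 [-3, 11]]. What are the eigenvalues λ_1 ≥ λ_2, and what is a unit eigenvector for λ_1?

Step 1 — characteristic polynomial of 2×2 Sigma:
  det(Sigma - λI) = λ² - trace · λ + det = 0.
  trace = 6 + 11 = 17, det = 6·11 - (-3)² = 57.
Step 2 — discriminant:
  Δ = trace² - 4·det = 289 - 228 = 61.
Step 3 — eigenvalues:
  λ = (trace ± √Δ)/2 = (17 ± 7.8102)/2,
  λ_1 = 12.4051,  λ_2 = 4.5949.

Step 4 — unit eigenvector for λ_1: solve (Sigma - λ_1 I)v = 0. First row:
  (6 - 12.4051)·v_x + (-3)·v_y = 0, i.e. (-6.4051)·v_x + (-3)·v_y = 0,
  so v ∝ (b, λ_1 - a) = (-3, 6.4051); multiply by -1 so the first entry is positive: u = (3, -6.4051).
  ||u|| = √((3)² + (-6.4051)²) = √(50.0256) ≈ 7.0729,
  v_1 = u/||u|| ≈ (0.4242, -0.9056) (||v_1|| = 1).

λ_1 = 12.4051,  λ_2 = 4.5949;  v_1 ≈ (0.4242, -0.9056)


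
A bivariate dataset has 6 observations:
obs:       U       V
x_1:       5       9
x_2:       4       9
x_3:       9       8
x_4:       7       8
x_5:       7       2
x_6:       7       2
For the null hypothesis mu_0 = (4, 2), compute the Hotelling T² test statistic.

Step 1 — sample mean vector:
  mean(U) = (5 + 4 + 9 + 7 + 7 + 7) / 6 = 39/6 = 6.5
  mean(V) = (9 + 9 + 8 + 8 + 2 + 2) / 6 = 38/6 = 6.3333
  x̄ = (6.5, 6.3333),  deviation x̄ - mu_0 = (6.5, 6.3333) - (4, 2) = (2.5, 4.3333).

Step 2 — sample covariance matrix, S[i,j] = (1/(n-1)) · Σ_k (x_{k,i} - mean_i) · (x_{k,j} - mean_j), divisor n-1 = 5:
  S[U,U] = ((-1.5)·(-1.5) + (-2.5)·(-2.5) + (2.5)·(2.5) + (0.5)·(0.5) + (0.5)·(0.5) + (0.5)·(0.5)) / 5 = 15.5/5 = 3.1
  S[U,V] = ((-1.5)·(2.6667) + (-2.5)·(2.6667) + (2.5)·(1.6667) + (0.5)·(1.6667) + (0.5)·(-4.3333) + (0.5)·(-4.3333)) / 5 = -10/5 = -2
  S[V,V] = ((2.6667)·(2.6667) + (2.6667)·(2.6667) + (1.6667)·(1.6667) + (1.6667)·(1.6667) + (-4.3333)·(-4.3333) + (-4.3333)·(-4.3333)) / 5 = 57.3333/5 = 11.4667
  S = [[3.1, -2],
 [-2, 11.4667]].

Step 3 — invert S. det(S) = 3.1·11.4667 - (-2)² = 31.5467.
  S^{-1} = (1/det) · [[d, -b], [-b, a]] = [[0.3635, 0.0634],
 [0.0634, 0.0983]].

Step 4 — quadratic form (x̄ - mu_0)^T · S^{-1} · (x̄ - mu_0):
  S^{-1} · (x̄ - mu_0) = (1.1834, 0.5843),
  (x̄ - mu_0)^T · [...] = (2.5)·(1.1834) + (4.3333)·(0.5843) = 5.4906.

Step 5 — scale by n: T² = 6 · 5.4906 = 32.9438.

T² ≈ 32.9438


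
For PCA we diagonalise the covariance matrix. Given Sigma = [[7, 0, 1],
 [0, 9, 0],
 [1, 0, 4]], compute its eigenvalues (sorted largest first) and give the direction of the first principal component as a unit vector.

Step 1 — characteristic polynomial p(λ) = det(λI - Sigma) = λ³ - tr·λ² + c_1·λ - det, where tr = trace, c_1 = sum of the principal 2×2 minors, det = det(Sigma):
  tr = 7 + 9 + 4 = 20,
  c_1 = (7·9 - (0)²) + (7·4 - (1)²) + (9·4 - (0)²) = 63 + 27 + 36 = 126,
  det = 7·(9·4 - (0)²) - (0)·((0)·4 - (0)·(1)) + (1)·((0)·(0) - 9·(1)) = 7·(36) - (0)·(0) + (1)·(-9) = 243.
  So p(λ) = λ³ - 20λ² + 126λ - 243.
Step 2 — look for an integer root (rational root theorem: any rational root is an integer divisor of 243). Testing λ = 9:
  p(9) = 729 - 1620 + 1134 - 243 = 0  ✓
  Dividing out (λ - 9): p(λ) = (λ - 9)(λ² - 11λ + 27).
Step 3 — remaining eigenvalues from the quadratic λ² - 11λ + 27 = 0:
  Δ = 11² - 4·27 = 121 - 108 = 13,  λ = (11 ± √13)/2 = (11 ± 3.6056)/2 ≈ 7.3028 or 3.6972.
  Sorted: λ_1 = 9,  λ_2 = 7.3028,  λ_3 = 3.6972  (check: sum = 20 = tr ✓).

Step 4 — unit eigenvector for λ_1 = 9: v spans the null space of (Sigma - λ_1 I), whose rows are
  r_1 = (-2, 0, 1),  r_2 = (0, 0, 0),  r_3 = (1, 0, -5).
  v is orthogonal to every row, so take v ∝ r_1 × r_3 = ((0)·(-5) - (1)·(0), (1)·(1) - (-2)·(-5), (-2)·(0) - (0)·(1)) = (0, -9, 0).
  Rescale (divide by 9; multiply by -1 so the first nonzero entry is positive): u = (0, 1, 0).
  ||u|| = √((0)² + (1)² + (0)²) = √(1) = 1,  v_1 = u/||u|| ≈ (0, 1, 0) (||v_1|| = 1).

λ_1 = 9,  λ_2 = 7.3028,  λ_3 = 3.6972;  v_1 ≈ (0, 1, 0)


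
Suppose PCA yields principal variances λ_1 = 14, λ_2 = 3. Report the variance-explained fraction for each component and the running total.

Step 1 — total variance = trace(Sigma) = Σ λ_i = 14 + 3 = 17.

Step 2 — fraction explained by component i = λ_i / Σ λ:
  PC1: 14/17 = 0.8235
  PC2: 3/17 = 0.1765

Step 3 — cumulative fraction after k components = (λ_1 + ... + λ_k) / Σ λ:
  k = 1: 14/17 = 0.8235
  k = 2: (14 + 3)/17 = 17/17 = 1

Summary (fraction, with percent):

explained: PC1 0.8235 (82.35%), PC2 0.1765 (17.65%);  cumulative: 0.8235, 1


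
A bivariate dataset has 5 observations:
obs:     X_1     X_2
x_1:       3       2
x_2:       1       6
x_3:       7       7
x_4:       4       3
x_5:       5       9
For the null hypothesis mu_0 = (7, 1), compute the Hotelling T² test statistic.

Step 1 — sample mean vector:
  mean(X_1) = (3 + 1 + 7 + 4 + 5) / 5 = 20/5 = 4
  mean(X_2) = (2 + 6 + 7 + 3 + 9) / 5 = 27/5 = 5.4
  x̄ = (4, 5.4),  deviation x̄ - mu_0 = (4, 5.4) - (7, 1) = (-3, 4.4).

Step 2 — sample covariance matrix, S[i,j] = (1/(n-1)) · Σ_k (x_{k,i} - mean_i) · (x_{k,j} - mean_j), divisor n-1 = 4:
  S[X_1,X_1] = ((-1)·(-1) + (-3)·(-3) + (3)·(3) + (0)·(0) + (1)·(1)) / 4 = 20/4 = 5
  S[X_1,X_2] = ((-1)·(-3.4) + (-3)·(0.6) + (3)·(1.6) + (0)·(-2.4) + (1)·(3.6)) / 4 = 10/4 = 2.5
  S[X_2,X_2] = ((-3.4)·(-3.4) + (0.6)·(0.6) + (1.6)·(1.6) + (-2.4)·(-2.4) + (3.6)·(3.6)) / 4 = 33.2/4 = 8.3
  S = [[5, 2.5],
 [2.5, 8.3]].

Step 3 — invert S. det(S) = 5·8.3 - (2.5)² = 35.25.
  S^{-1} = (1/det) · [[d, -b], [-b, a]] = [[0.2355, -0.0709],
 [-0.0709, 0.1418]].

Step 4 — quadratic form (x̄ - mu_0)^T · S^{-1} · (x̄ - mu_0):
  S^{-1} · (x̄ - mu_0) = (-1.0184, 0.8369),
  (x̄ - mu_0)^T · [...] = (-3)·(-1.0184) + (4.4)·(0.8369) = 6.7376.

Step 5 — scale by n: T² = 5 · 6.7376 = 33.6879.

T² ≈ 33.6879


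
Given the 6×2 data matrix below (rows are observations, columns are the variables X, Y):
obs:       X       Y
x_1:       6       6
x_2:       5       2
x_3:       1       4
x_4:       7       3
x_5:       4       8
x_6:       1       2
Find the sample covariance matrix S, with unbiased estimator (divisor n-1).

Step 1 — column means:
  mean(X) = (6 + 5 + 1 + 7 + 4 + 1) / 6 = 24/6 = 4
  mean(Y) = (6 + 2 + 4 + 3 + 8 + 2) / 6 = 25/6 = 4.1667

Step 2 — sample covariance S[i,j] = (1/(n-1)) · Σ_k (x_{k,i} - mean_i) · (x_{k,j} - mean_j), with n-1 = 5.
  S[X,X] = ((2)·(2) + (1)·(1) + (-3)·(-3) + (3)·(3) + (0)·(0) + (-3)·(-3)) / 5 = 32/5 = 6.4
  S[X,Y] = ((2)·(1.8333) + (1)·(-2.1667) + (-3)·(-0.1667) + (3)·(-1.1667) + (0)·(3.8333) + (-3)·(-2.1667)) / 5 = 5/5 = 1
  S[Y,Y] = ((1.8333)·(1.8333) + (-2.1667)·(-2.1667) + (-0.1667)·(-0.1667) + (-1.1667)·(-1.1667) + (3.8333)·(3.8333) + (-2.1667)·(-2.1667)) / 5 = 28.8333/5 = 5.7667

S is symmetric (S[j,i] = S[i,j]). Assembling:

S = [[6.4, 1],
 [1, 5.7667]]


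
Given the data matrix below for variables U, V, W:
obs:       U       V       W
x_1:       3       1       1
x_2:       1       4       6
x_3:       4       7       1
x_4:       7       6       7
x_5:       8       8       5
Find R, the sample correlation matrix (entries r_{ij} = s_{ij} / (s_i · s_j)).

Step 1 — column means:
  mean(U) = (3 + 1 + 4 + 7 + 8) / 5 = 23/5 = 4.6
  mean(V) = (1 + 4 + 7 + 6 + 8) / 5 = 26/5 = 5.2
  mean(W) = (1 + 6 + 1 + 7 + 5) / 5 = 20/5 = 4

Step 2 — sample variances and covariances s[i,j] = (1/(n-1)) · Σ_k (x_{k,i} - mean_i) · (x_{k,j} - mean_j), with n-1 = 4:
  s[U,U] = ((-1.6)·(-1.6) + (-3.6)·(-3.6) + (-0.6)·(-0.6) + (2.4)·(2.4) + (3.4)·(3.4)) / 4 = 33.2/4 = 8.3
  s[U,V] = ((-1.6)·(-4.2) + (-3.6)·(-1.2) + (-0.6)·(1.8) + (2.4)·(0.8) + (3.4)·(2.8)) / 4 = 21.4/4 = 5.35
  s[U,W] = ((-1.6)·(-3) + (-3.6)·(2) + (-0.6)·(-3) + (2.4)·(3) + (3.4)·(1)) / 4 = 10/4 = 2.5
  s[V,V] = ((-4.2)·(-4.2) + (-1.2)·(-1.2) + (1.8)·(1.8) + (0.8)·(0.8) + (2.8)·(2.8)) / 4 = 30.8/4 = 7.7
  s[V,W] = ((-4.2)·(-3) + (-1.2)·(2) + (1.8)·(-3) + (0.8)·(3) + (2.8)·(1)) / 4 = 10/4 = 2.5
  s[W,W] = ((-3)·(-3) + (2)·(2) + (-3)·(-3) + (3)·(3) + (1)·(1)) / 4 = 32/4 = 8
  Sample standard deviations s_i = √(s[i,i]):
  s(U) = √(8.3) = 2.881
  s(V) = √(7.7) = 2.7749
  s(W) = √(8) = 2.8284

Step 3 — r_{ij} = s_{ij} / (s_i · s_j):
  r[U,U] = 1 (diagonal).
  r[U,V] = 5.35 / (2.881 · 2.7749) = 5.35 / 7.9944 = 0.6692
  r[U,W] = 2.5 / (2.881 · 2.8284) = 2.5 / 8.1486 = 0.3068
  r[V,V] = 1 (diagonal).
  r[V,W] = 2.5 / (2.7749 · 2.8284) = 2.5 / 7.8486 = 0.3185
  r[W,W] = 1 (diagonal).

R is symmetric with unit diagonal. Assembling:

R = [[1, 0.6692, 0.3068],
 [0.6692, 1, 0.3185],
 [0.3068, 0.3185, 1]]


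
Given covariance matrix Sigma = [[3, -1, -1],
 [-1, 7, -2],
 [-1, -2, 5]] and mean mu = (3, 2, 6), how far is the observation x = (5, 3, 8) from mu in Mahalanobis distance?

Step 1 — centre the observation: (x - mu) = (2, 1, 2).

Step 2 — invert Sigma (cofactor / det for 3×3, or solve directly):
  Sigma^{-1} = [[0.4026, 0.0909, 0.1169],
 [0.0909, 0.1818, 0.0909],
 [0.1169, 0.0909, 0.2597]].

Step 3 — form the quadratic (x - mu)^T · Sigma^{-1} · (x - mu):
  Sigma^{-1} · (x - mu) = (1.1299, 0.5455, 0.8442).
  (x - mu)^T · [Sigma^{-1} · (x - mu)] = (2)·(1.1299) + (1)·(0.5455) + (2)·(0.8442) = 4.4935.

Step 4 — take square root: d = √(4.4935) ≈ 2.1198.

d(x, mu) = √(4.4935) ≈ 2.1198


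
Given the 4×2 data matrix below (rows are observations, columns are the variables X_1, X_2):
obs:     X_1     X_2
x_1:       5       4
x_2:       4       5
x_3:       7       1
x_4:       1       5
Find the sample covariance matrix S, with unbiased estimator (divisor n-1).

Step 1 — column means:
  mean(X_1) = (5 + 4 + 7 + 1) / 4 = 17/4 = 4.25
  mean(X_2) = (4 + 5 + 1 + 5) / 4 = 15/4 = 3.75

Step 2 — sample covariance S[i,j] = (1/(n-1)) · Σ_k (x_{k,i} - mean_i) · (x_{k,j} - mean_j), with n-1 = 3.
  S[X_1,X_1] = ((0.75)·(0.75) + (-0.25)·(-0.25) + (2.75)·(2.75) + (-3.25)·(-3.25)) / 3 = 18.75/3 = 6.25
  S[X_1,X_2] = ((0.75)·(0.25) + (-0.25)·(1.25) + (2.75)·(-2.75) + (-3.25)·(1.25)) / 3 = -11.75/3 = -3.9167
  S[X_2,X_2] = ((0.25)·(0.25) + (1.25)·(1.25) + (-2.75)·(-2.75) + (1.25)·(1.25)) / 3 = 10.75/3 = 3.5833

S is symmetric (S[j,i] = S[i,j]). Assembling:

S = [[6.25, -3.9167],
 [-3.9167, 3.5833]]


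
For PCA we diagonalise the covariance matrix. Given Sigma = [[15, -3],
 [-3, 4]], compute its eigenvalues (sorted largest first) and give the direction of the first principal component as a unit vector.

Step 1 — characteristic polynomial of 2×2 Sigma:
  det(Sigma - λI) = λ² - trace · λ + det = 0.
  trace = 15 + 4 = 19, det = 15·4 - (-3)² = 51.
Step 2 — discriminant:
  Δ = trace² - 4·det = 361 - 204 = 157.
Step 3 — eigenvalues:
  λ = (trace ± √Δ)/2 = (19 ± 12.53)/2,
  λ_1 = 15.765,  λ_2 = 3.235.

Step 4 — unit eigenvector for λ_1: solve (Sigma - λ_1 I)v = 0. First row:
  (15 - 15.765)·v_x + (-3)·v_y = 0, i.e. (-0.765)·v_x + (-3)·v_y = 0,
  so v ∝ (b, λ_1 - a) = (-3, 0.765); multiply by -1 so the first entry is positive: u = (3, -0.765).
  ||u|| = √((3)² + (-0.765)²) = √(9.5852) ≈ 3.096,
  v_1 = u/||u|| ≈ (0.969, -0.2471) (||v_1|| = 1).

λ_1 = 15.765,  λ_2 = 3.235;  v_1 ≈ (0.969, -0.2471)


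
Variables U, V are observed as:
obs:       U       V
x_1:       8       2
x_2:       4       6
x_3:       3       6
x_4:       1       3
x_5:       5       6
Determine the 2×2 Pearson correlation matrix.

Step 1 — column means:
  mean(U) = (8 + 4 + 3 + 1 + 5) / 5 = 21/5 = 4.2
  mean(V) = (2 + 6 + 6 + 3 + 6) / 5 = 23/5 = 4.6

Step 2 — sample variances and covariances s[i,j] = (1/(n-1)) · Σ_k (x_{k,i} - mean_i) · (x_{k,j} - mean_j), with n-1 = 4:
  s[U,U] = ((3.8)·(3.8) + (-0.2)·(-0.2) + (-1.2)·(-1.2) + (-3.2)·(-3.2) + (0.8)·(0.8)) / 4 = 26.8/4 = 6.7
  s[U,V] = ((3.8)·(-2.6) + (-0.2)·(1.4) + (-1.2)·(1.4) + (-3.2)·(-1.6) + (0.8)·(1.4)) / 4 = -5.6/4 = -1.4
  s[V,V] = ((-2.6)·(-2.6) + (1.4)·(1.4) + (1.4)·(1.4) + (-1.6)·(-1.6) + (1.4)·(1.4)) / 4 = 15.2/4 = 3.8
  Sample standard deviations s_i = √(s[i,i]):
  s(U) = √(6.7) = 2.5884
  s(V) = √(3.8) = 1.9494

Step 3 — r_{ij} = s_{ij} / (s_i · s_j):
  r[U,U] = 1 (diagonal).
  r[U,V] = -1.4 / (2.5884 · 1.9494) = -1.4 / 5.0458 = -0.2775
  r[V,V] = 1 (diagonal).

R is symmetric with unit diagonal. Assembling:

R = [[1, -0.2775],
 [-0.2775, 1]]


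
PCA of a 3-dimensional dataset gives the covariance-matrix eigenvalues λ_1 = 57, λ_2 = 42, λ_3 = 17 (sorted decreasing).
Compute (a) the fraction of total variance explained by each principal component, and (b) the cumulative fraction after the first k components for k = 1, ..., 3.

Step 1 — total variance = trace(Sigma) = Σ λ_i = 57 + 42 + 17 = 116.

Step 2 — fraction explained by component i = λ_i / Σ λ:
  PC1: 57/116 = 0.4914
  PC2: 42/116 = 0.3621
  PC3: 17/116 = 0.1466

Step 3 — cumulative fraction after k components = (λ_1 + ... + λ_k) / Σ λ:
  k = 1: 57/116 = 0.4914
  k = 2: (57 + 42)/116 = 99/116 = 0.8534
  k = 3: (57 + 42 + 17)/116 = 116/116 = 1

Summary (fraction, with percent):

explained: PC1 0.4914 (49.14%), PC2 0.3621 (36.21%), PC3 0.1466 (14.66%);  cumulative: 0.4914, 0.8534, 1


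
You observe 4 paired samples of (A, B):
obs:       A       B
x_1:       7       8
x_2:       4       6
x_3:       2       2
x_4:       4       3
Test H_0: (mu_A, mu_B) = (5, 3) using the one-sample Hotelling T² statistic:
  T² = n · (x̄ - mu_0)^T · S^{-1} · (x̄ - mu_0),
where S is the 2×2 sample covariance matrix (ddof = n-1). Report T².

Step 1 — sample mean vector:
  mean(A) = (7 + 4 + 2 + 4) / 4 = 17/4 = 4.25
  mean(B) = (8 + 6 + 2 + 3) / 4 = 19/4 = 4.75
  x̄ = (4.25, 4.75),  deviation x̄ - mu_0 = (4.25, 4.75) - (5, 3) = (-0.75, 1.75).

Step 2 — sample covariance matrix, S[i,j] = (1/(n-1)) · Σ_k (x_{k,i} - mean_i) · (x_{k,j} - mean_j), divisor n-1 = 3:
  S[A,A] = ((2.75)·(2.75) + (-0.25)·(-0.25) + (-2.25)·(-2.25) + (-0.25)·(-0.25)) / 3 = 12.75/3 = 4.25
  S[A,B] = ((2.75)·(3.25) + (-0.25)·(1.25) + (-2.25)·(-2.75) + (-0.25)·(-1.75)) / 3 = 15.25/3 = 5.0833
  S[B,B] = ((3.25)·(3.25) + (1.25)·(1.25) + (-2.75)·(-2.75) + (-1.75)·(-1.75)) / 3 = 22.75/3 = 7.5833
  S = [[4.25, 5.0833],
 [5.0833, 7.5833]].

Step 3 — invert S. det(S) = 4.25·7.5833 - (5.0833)² = 6.3889.
  S^{-1} = (1/det) · [[d, -b], [-b, a]] = [[1.187, -0.7957],
 [-0.7957, 0.6652]].

Step 4 — quadratic form (x̄ - mu_0)^T · S^{-1} · (x̄ - mu_0):
  S^{-1} · (x̄ - mu_0) = (-2.2826, 1.7609),
  (x̄ - mu_0)^T · [...] = (-0.75)·(-2.2826) + (1.75)·(1.7609) = 4.7935.

Step 5 — scale by n: T² = 4 · 4.7935 = 19.1739.

T² ≈ 19.1739


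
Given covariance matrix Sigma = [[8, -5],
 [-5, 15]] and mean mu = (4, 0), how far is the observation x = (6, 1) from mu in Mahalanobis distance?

Step 1 — centre the observation: (x - mu) = (2, 1).

Step 2 — invert Sigma. det(Sigma) = 8·15 - (-5)² = 95.
  Sigma^{-1} = (1/det) · [[d, -b], [-b, a]] = [[0.1579, 0.0526],
 [0.0526, 0.0842]].

Step 3 — form the quadratic (x - mu)^T · Sigma^{-1} · (x - mu):
  Sigma^{-1} · (x - mu) = (0.3684, 0.1895).
  (x - mu)^T · [Sigma^{-1} · (x - mu)] = (2)·(0.3684) + (1)·(0.1895) = 0.9263.

Step 4 — take square root: d = √(0.9263) ≈ 0.9625.

d(x, mu) = √(0.9263) ≈ 0.9625


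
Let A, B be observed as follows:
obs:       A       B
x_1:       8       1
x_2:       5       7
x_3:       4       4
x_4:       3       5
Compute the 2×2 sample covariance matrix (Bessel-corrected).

Step 1 — column means:
  mean(A) = (8 + 5 + 4 + 3) / 4 = 20/4 = 5
  mean(B) = (1 + 7 + 4 + 5) / 4 = 17/4 = 4.25

Step 2 — sample covariance S[i,j] = (1/(n-1)) · Σ_k (x_{k,i} - mean_i) · (x_{k,j} - mean_j), with n-1 = 3.
  S[A,A] = ((3)·(3) + (0)·(0) + (-1)·(-1) + (-2)·(-2)) / 3 = 14/3 = 4.6667
  S[A,B] = ((3)·(-3.25) + (0)·(2.75) + (-1)·(-0.25) + (-2)·(0.75)) / 3 = -11/3 = -3.6667
  S[B,B] = ((-3.25)·(-3.25) + (2.75)·(2.75) + (-0.25)·(-0.25) + (0.75)·(0.75)) / 3 = 18.75/3 = 6.25

S is symmetric (S[j,i] = S[i,j]). Assembling:

S = [[4.6667, -3.6667],
 [-3.6667, 6.25]]


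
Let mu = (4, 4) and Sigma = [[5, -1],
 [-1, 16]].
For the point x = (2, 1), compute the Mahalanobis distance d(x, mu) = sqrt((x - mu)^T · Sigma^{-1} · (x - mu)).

Step 1 — centre the observation: (x - mu) = (-2, -3).

Step 2 — invert Sigma. det(Sigma) = 5·16 - (-1)² = 79.
  Sigma^{-1} = (1/det) · [[d, -b], [-b, a]] = [[0.2025, 0.0127],
 [0.0127, 0.0633]].

Step 3 — form the quadratic (x - mu)^T · Sigma^{-1} · (x - mu):
  Sigma^{-1} · (x - mu) = (-0.443, -0.2152).
  (x - mu)^T · [Sigma^{-1} · (x - mu)] = (-2)·(-0.443) + (-3)·(-0.2152) = 1.5316.

Step 4 — take square root: d = √(1.5316) ≈ 1.2376.

d(x, mu) = √(1.5316) ≈ 1.2376


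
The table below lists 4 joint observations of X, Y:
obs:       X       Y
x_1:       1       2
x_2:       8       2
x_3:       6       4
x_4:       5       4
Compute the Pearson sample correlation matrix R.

Step 1 — column means:
  mean(X) = (1 + 8 + 6 + 5) / 4 = 20/4 = 5
  mean(Y) = (2 + 2 + 4 + 4) / 4 = 12/4 = 3

Step 2 — sample variances and covariances s[i,j] = (1/(n-1)) · Σ_k (x_{k,i} - mean_i) · (x_{k,j} - mean_j), with n-1 = 3:
  s[X,X] = ((-4)·(-4) + (3)·(3) + (1)·(1) + (0)·(0)) / 3 = 26/3 = 8.6667
  s[X,Y] = ((-4)·(-1) + (3)·(-1) + (1)·(1) + (0)·(1)) / 3 = 2/3 = 0.6667
  s[Y,Y] = ((-1)·(-1) + (-1)·(-1) + (1)·(1) + (1)·(1)) / 3 = 4/3 = 1.3333
  Sample standard deviations s_i = √(s[i,i]):
  s(X) = √(8.6667) = 2.9439
  s(Y) = √(1.3333) = 1.1547

Step 3 — r_{ij} = s_{ij} / (s_i · s_j):
  r[X,X] = 1 (diagonal).
  r[X,Y] = 0.6667 / (2.9439 · 1.1547) = 0.6667 / 3.3993 = 0.1961
  r[Y,Y] = 1 (diagonal).

R is symmetric with unit diagonal. Assembling:

R = [[1, 0.1961],
 [0.1961, 1]]


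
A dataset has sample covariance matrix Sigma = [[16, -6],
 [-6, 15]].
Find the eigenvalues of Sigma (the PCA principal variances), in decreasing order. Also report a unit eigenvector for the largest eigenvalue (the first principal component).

Step 1 — characteristic polynomial of 2×2 Sigma:
  det(Sigma - λI) = λ² - trace · λ + det = 0.
  trace = 16 + 15 = 31, det = 16·15 - (-6)² = 204.
Step 2 — discriminant:
  Δ = trace² - 4·det = 961 - 816 = 145.
Step 3 — eigenvalues:
  λ = (trace ± √Δ)/2 = (31 ± 12.0416)/2,
  λ_1 = 21.5208,  λ_2 = 9.4792.

Step 4 — unit eigenvector for λ_1: solve (Sigma - λ_1 I)v = 0. First row:
  (16 - 21.5208)·v_x + (-6)·v_y = 0, i.e. (-5.5208)·v_x + (-6)·v_y = 0,
  so v ∝ (b, λ_1 - a) = (-6, 5.5208); multiply by -1 so the first entry is positive: u = (6, -5.5208).
  ||u|| = √((6)² + (-5.5208)²) = √(66.4792) ≈ 8.1535,
  v_1 = u/||u|| ≈ (0.7359, -0.6771) (||v_1|| = 1).

λ_1 = 21.5208,  λ_2 = 9.4792;  v_1 ≈ (0.7359, -0.6771)


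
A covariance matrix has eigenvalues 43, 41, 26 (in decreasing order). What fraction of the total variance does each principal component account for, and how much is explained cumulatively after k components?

Step 1 — total variance = trace(Sigma) = Σ λ_i = 43 + 41 + 26 = 110.

Step 2 — fraction explained by component i = λ_i / Σ λ:
  PC1: 43/110 = 0.3909
  PC2: 41/110 = 0.3727
  PC3: 26/110 = 0.2364

Step 3 — cumulative fraction after k components = (λ_1 + ... + λ_k) / Σ λ:
  k = 1: 43/110 = 0.3909
  k = 2: (43 + 41)/110 = 84/110 = 0.7636
  k = 3: (43 + 41 + 26)/110 = 110/110 = 1

Summary (fraction, with percent):

explained: PC1 0.3909 (39.09%), PC2 0.3727 (37.27%), PC3 0.2364 (23.64%);  cumulative: 0.3909, 0.7636, 1


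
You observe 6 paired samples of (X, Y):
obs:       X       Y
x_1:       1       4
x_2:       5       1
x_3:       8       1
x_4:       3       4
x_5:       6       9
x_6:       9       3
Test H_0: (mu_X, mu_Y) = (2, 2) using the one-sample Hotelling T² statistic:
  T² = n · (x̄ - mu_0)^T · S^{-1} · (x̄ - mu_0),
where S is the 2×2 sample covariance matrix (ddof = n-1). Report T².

Step 1 — sample mean vector:
  mean(X) = (1 + 5 + 8 + 3 + 6 + 9) / 6 = 32/6 = 5.3333
  mean(Y) = (4 + 1 + 1 + 4 + 9 + 3) / 6 = 22/6 = 3.6667
  x̄ = (5.3333, 3.6667),  deviation x̄ - mu_0 = (5.3333, 3.6667) - (2, 2) = (3.3333, 1.6667).

Step 2 — sample covariance matrix, S[i,j] = (1/(n-1)) · Σ_k (x_{k,i} - mean_i) · (x_{k,j} - mean_j), divisor n-1 = 5:
  S[X,X] = ((-4.3333)·(-4.3333) + (-0.3333)·(-0.3333) + (2.6667)·(2.6667) + (-2.3333)·(-2.3333) + (0.6667)·(0.6667) + (3.6667)·(3.6667)) / 5 = 45.3333/5 = 9.0667
  S[X,Y] = ((-4.3333)·(0.3333) + (-0.3333)·(-2.6667) + (2.6667)·(-2.6667) + (-2.3333)·(0.3333) + (0.6667)·(5.3333) + (3.6667)·(-0.6667)) / 5 = -7.3333/5 = -1.4667
  S[Y,Y] = ((0.3333)·(0.3333) + (-2.6667)·(-2.6667) + (-2.6667)·(-2.6667) + (0.3333)·(0.3333) + (5.3333)·(5.3333) + (-0.6667)·(-0.6667)) / 5 = 43.3333/5 = 8.6667
  S = [[9.0667, -1.4667],
 [-1.4667, 8.6667]].

Step 3 — invert S. det(S) = 9.0667·8.6667 - (-1.4667)² = 76.4267.
  S^{-1} = (1/det) · [[d, -b], [-b, a]] = [[0.1134, 0.0192],
 [0.0192, 0.1186]].

Step 4 — quadratic form (x̄ - mu_0)^T · S^{-1} · (x̄ - mu_0):
  S^{-1} · (x̄ - mu_0) = (0.41, 0.2617),
  (x̄ - mu_0)^T · [...] = (3.3333)·(0.41) + (1.6667)·(0.2617) = 1.8027.

Step 5 — scale by n: T² = 6 · 1.8027 = 10.8165.

T² ≈ 10.8165


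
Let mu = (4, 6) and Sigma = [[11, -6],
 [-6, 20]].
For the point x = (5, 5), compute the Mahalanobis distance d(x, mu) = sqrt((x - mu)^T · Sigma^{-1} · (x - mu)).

Step 1 — centre the observation: (x - mu) = (1, -1).

Step 2 — invert Sigma. det(Sigma) = 11·20 - (-6)² = 184.
  Sigma^{-1} = (1/det) · [[d, -b], [-b, a]] = [[0.1087, 0.0326],
 [0.0326, 0.0598]].

Step 3 — form the quadratic (x - mu)^T · Sigma^{-1} · (x - mu):
  Sigma^{-1} · (x - mu) = (0.0761, -0.0272).
  (x - mu)^T · [Sigma^{-1} · (x - mu)] = (1)·(0.0761) + (-1)·(-0.0272) = 0.1033.

Step 4 — take square root: d = √(0.1033) ≈ 0.3213.

d(x, mu) = √(0.1033) ≈ 0.3213


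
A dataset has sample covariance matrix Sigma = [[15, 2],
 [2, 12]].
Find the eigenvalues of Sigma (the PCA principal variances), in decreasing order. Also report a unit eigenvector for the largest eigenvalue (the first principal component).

Step 1 — characteristic polynomial of 2×2 Sigma:
  det(Sigma - λI) = λ² - trace · λ + det = 0.
  trace = 15 + 12 = 27, det = 15·12 - (2)² = 176.
Step 2 — discriminant:
  Δ = trace² - 4·det = 729 - 704 = 25.
Step 3 — eigenvalues:
  λ = (trace ± √Δ)/2 = (27 ± 5)/2,
  λ_1 = 16,  λ_2 = 11.

Step 4 — unit eigenvector for λ_1: solve (Sigma - λ_1 I)v = 0. First row:
  (15 - 16)·v_x + (2)·v_y = 0, i.e. (-1)·v_x + (2)·v_y = 0,
  so v ∝ (b, λ_1 - a) = (2, 1) = u.
  ||u|| = √((2)² + (1)²) = √(5) ≈ 2.2361,
  v_1 = u/||u|| ≈ (0.8944, 0.4472) (||v_1|| = 1).

λ_1 = 16,  λ_2 = 11;  v_1 ≈ (0.8944, 0.4472)


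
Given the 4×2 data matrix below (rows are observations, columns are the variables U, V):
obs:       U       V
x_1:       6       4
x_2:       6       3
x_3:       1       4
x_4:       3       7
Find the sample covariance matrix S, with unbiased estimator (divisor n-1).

Step 1 — column means:
  mean(U) = (6 + 6 + 1 + 3) / 4 = 16/4 = 4
  mean(V) = (4 + 3 + 4 + 7) / 4 = 18/4 = 4.5

Step 2 — sample covariance S[i,j] = (1/(n-1)) · Σ_k (x_{k,i} - mean_i) · (x_{k,j} - mean_j), with n-1 = 3.
  S[U,U] = ((2)·(2) + (2)·(2) + (-3)·(-3) + (-1)·(-1)) / 3 = 18/3 = 6
  S[U,V] = ((2)·(-0.5) + (2)·(-1.5) + (-3)·(-0.5) + (-1)·(2.5)) / 3 = -5/3 = -1.6667
  S[V,V] = ((-0.5)·(-0.5) + (-1.5)·(-1.5) + (-0.5)·(-0.5) + (2.5)·(2.5)) / 3 = 9/3 = 3

S is symmetric (S[j,i] = S[i,j]). Assembling:

S = [[6, -1.6667],
 [-1.6667, 3]]


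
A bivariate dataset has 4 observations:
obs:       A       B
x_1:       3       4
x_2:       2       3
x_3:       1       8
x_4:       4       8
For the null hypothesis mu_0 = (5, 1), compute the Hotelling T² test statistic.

Step 1 — sample mean vector:
  mean(A) = (3 + 2 + 1 + 4) / 4 = 10/4 = 2.5
  mean(B) = (4 + 3 + 8 + 8) / 4 = 23/4 = 5.75
  x̄ = (2.5, 5.75),  deviation x̄ - mu_0 = (2.5, 5.75) - (5, 1) = (-2.5, 4.75).

Step 2 — sample covariance matrix, S[i,j] = (1/(n-1)) · Σ_k (x_{k,i} - mean_i) · (x_{k,j} - mean_j), divisor n-1 = 3:
  S[A,A] = ((0.5)·(0.5) + (-0.5)·(-0.5) + (-1.5)·(-1.5) + (1.5)·(1.5)) / 3 = 5/3 = 1.6667
  S[A,B] = ((0.5)·(-1.75) + (-0.5)·(-2.75) + (-1.5)·(2.25) + (1.5)·(2.25)) / 3 = 0.5/3 = 0.1667
  S[B,B] = ((-1.75)·(-1.75) + (-2.75)·(-2.75) + (2.25)·(2.25) + (2.25)·(2.25)) / 3 = 20.75/3 = 6.9167
  S = [[1.6667, 0.1667],
 [0.1667, 6.9167]].

Step 3 — invert S. det(S) = 1.6667·6.9167 - (0.1667)² = 11.5.
  S^{-1} = (1/det) · [[d, -b], [-b, a]] = [[0.6014, -0.0145],
 [-0.0145, 0.1449]].

Step 4 — quadratic form (x̄ - mu_0)^T · S^{-1} · (x̄ - mu_0):
  S^{-1} · (x̄ - mu_0) = (-1.5725, 0.7246),
  (x̄ - mu_0)^T · [...] = (-2.5)·(-1.5725) + (4.75)·(0.7246) = 7.3732.

Step 5 — scale by n: T² = 4 · 7.3732 = 29.4928.

T² ≈ 29.4928


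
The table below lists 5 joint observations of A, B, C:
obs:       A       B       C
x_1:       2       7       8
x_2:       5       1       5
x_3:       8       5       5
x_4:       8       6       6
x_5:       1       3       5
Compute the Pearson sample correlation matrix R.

Step 1 — column means:
  mean(A) = (2 + 5 + 8 + 8 + 1) / 5 = 24/5 = 4.8
  mean(B) = (7 + 1 + 5 + 6 + 3) / 5 = 22/5 = 4.4
  mean(C) = (8 + 5 + 5 + 6 + 5) / 5 = 29/5 = 5.8

Step 2 — sample variances and covariances s[i,j] = (1/(n-1)) · Σ_k (x_{k,i} - mean_i) · (x_{k,j} - mean_j), with n-1 = 4:
  s[A,A] = ((-2.8)·(-2.8) + (0.2)·(0.2) + (3.2)·(3.2) + (3.2)·(3.2) + (-3.8)·(-3.8)) / 4 = 42.8/4 = 10.7
  s[A,B] = ((-2.8)·(2.6) + (0.2)·(-3.4) + (3.2)·(0.6) + (3.2)·(1.6) + (-3.8)·(-1.4)) / 4 = 4.4/4 = 1.1
  s[A,C] = ((-2.8)·(2.2) + (0.2)·(-0.8) + (3.2)·(-0.8) + (3.2)·(0.2) + (-3.8)·(-0.8)) / 4 = -5.2/4 = -1.3
  s[B,B] = ((2.6)·(2.6) + (-3.4)·(-3.4) + (0.6)·(0.6) + (1.6)·(1.6) + (-1.4)·(-1.4)) / 4 = 23.2/4 = 5.8
  s[B,C] = ((2.6)·(2.2) + (-3.4)·(-0.8) + (0.6)·(-0.8) + (1.6)·(0.2) + (-1.4)·(-0.8)) / 4 = 9.4/4 = 2.35
  s[C,C] = ((2.2)·(2.2) + (-0.8)·(-0.8) + (-0.8)·(-0.8) + (0.2)·(0.2) + (-0.8)·(-0.8)) / 4 = 6.8/4 = 1.7
  Sample standard deviations s_i = √(s[i,i]):
  s(A) = √(10.7) = 3.2711
  s(B) = √(5.8) = 2.4083
  s(C) = √(1.7) = 1.3038

Step 3 — r_{ij} = s_{ij} / (s_i · s_j):
  r[A,A] = 1 (diagonal).
  r[A,B] = 1.1 / (3.2711 · 2.4083) = 1.1 / 7.8778 = 0.1396
  r[A,C] = -1.3 / (3.2711 · 1.3038) = -1.3 / 4.265 = -0.3048
  r[B,B] = 1 (diagonal).
  r[B,C] = 2.35 / (2.4083 · 1.3038) = 2.35 / 3.1401 = 0.7484
  r[C,C] = 1 (diagonal).

R is symmetric with unit diagonal. Assembling:

R = [[1, 0.1396, -0.3048],
 [0.1396, 1, 0.7484],
 [-0.3048, 0.7484, 1]]


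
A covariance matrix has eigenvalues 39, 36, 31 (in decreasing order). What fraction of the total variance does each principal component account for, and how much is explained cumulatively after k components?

Step 1 — total variance = trace(Sigma) = Σ λ_i = 39 + 36 + 31 = 106.

Step 2 — fraction explained by component i = λ_i / Σ λ:
  PC1: 39/106 = 0.3679
  PC2: 36/106 = 0.3396
  PC3: 31/106 = 0.2925

Step 3 — cumulative fraction after k components = (λ_1 + ... + λ_k) / Σ λ:
  k = 1: 39/106 = 0.3679
  k = 2: (39 + 36)/106 = 75/106 = 0.7075
  k = 3: (39 + 36 + 31)/106 = 106/106 = 1

Summary (fraction, with percent):

explained: PC1 0.3679 (36.79%), PC2 0.3396 (33.96%), PC3 0.2925 (29.25%);  cumulative: 0.3679, 0.7075, 1


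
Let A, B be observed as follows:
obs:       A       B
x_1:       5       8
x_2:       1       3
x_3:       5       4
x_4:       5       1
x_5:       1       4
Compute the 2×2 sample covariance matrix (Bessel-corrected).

Step 1 — column means:
  mean(A) = (5 + 1 + 5 + 5 + 1) / 5 = 17/5 = 3.4
  mean(B) = (8 + 3 + 4 + 1 + 4) / 5 = 20/5 = 4

Step 2 — sample covariance S[i,j] = (1/(n-1)) · Σ_k (x_{k,i} - mean_i) · (x_{k,j} - mean_j), with n-1 = 4.
  S[A,A] = ((1.6)·(1.6) + (-2.4)·(-2.4) + (1.6)·(1.6) + (1.6)·(1.6) + (-2.4)·(-2.4)) / 4 = 19.2/4 = 4.8
  S[A,B] = ((1.6)·(4) + (-2.4)·(-1) + (1.6)·(0) + (1.6)·(-3) + (-2.4)·(0)) / 4 = 4/4 = 1
  S[B,B] = ((4)·(4) + (-1)·(-1) + (0)·(0) + (-3)·(-3) + (0)·(0)) / 4 = 26/4 = 6.5

S is symmetric (S[j,i] = S[i,j]). Assembling:

S = [[4.8, 1],
 [1, 6.5]]


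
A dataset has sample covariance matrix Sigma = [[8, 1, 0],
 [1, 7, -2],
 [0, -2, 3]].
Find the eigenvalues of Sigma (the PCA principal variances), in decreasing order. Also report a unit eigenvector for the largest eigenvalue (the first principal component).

Step 1 — characteristic polynomial p(λ) = det(λI - Sigma) = λ³ - tr·λ² + c_1·λ - det, where tr = trace, c_1 = sum of the principal 2×2 minors, det = det(Sigma):
  tr = 8 + 7 + 3 = 18,
  c_1 = (8·7 - (1)²) + (8·3 - (0)²) + (7·3 - (-2)²) = 55 + 24 + 17 = 96,
  det = 8·(7·3 - (-2)²) - (1)·((1)·3 - (-2)·(0)) + (0)·((1)·(-2) - 7·(0)) = 8·(17) - (1)·(3) + (0)·(-2) = 133.
  So p(λ) = λ³ - 18λ² + 96λ - 133.
Step 2 — look for an integer root (rational root theorem: any rational root is an integer divisor of 133). Testing λ = 7:
  p(7) = 343 - 882 + 672 - 133 = 0  ✓
  Dividing out (λ - 7): p(λ) = (λ - 7)(λ² - 11λ + 19).
Step 3 — remaining eigenvalues from the quadratic λ² - 11λ + 19 = 0:
  Δ = 11² - 4·19 = 121 - 76 = 45,  λ = (11 ± √45)/2 = (11 ± 6.7082)/2 ≈ 8.8541 or 2.1459.
  Sorted: λ_1 = 8.8541,  λ_2 = 7,  λ_3 = 2.1459  (check: sum = 18 = tr ✓).

Step 4 — unit eigenvector for λ_1 ≈ 8.8541: v spans the null space of (Sigma - λ_1 I), whose rows are
  r_1 = (-0.8541, 1, 0),  r_2 = (1, -1.8541, -2),  r_3 = (0, -2, -5.8541).
  v is orthogonal to every row, so take v ∝ r_1 × r_2 = ((1)·(-2) - (0)·(-1.8541), (0)·(1) - (-0.8541)·(-2), (-0.8541)·(-1.8541) - (1)·(1)) ≈ (-2, -1.7082, 0.5836).
  Rescale (multiply by -1 so the first nonzero entry is positive): u = (2, 1.7082, -0.5836).
  ||u|| = √((2)² + (1.7082)² + (-0.5836)²) = √(7.2585) ≈ 2.6942,  v_1 = u/||u|| ≈ (0.7423, 0.634, -0.2166) (||v_1|| = 1).

λ_1 = 8.8541,  λ_2 = 7,  λ_3 = 2.1459;  v_1 ≈ (0.7423, 0.634, -0.2166)


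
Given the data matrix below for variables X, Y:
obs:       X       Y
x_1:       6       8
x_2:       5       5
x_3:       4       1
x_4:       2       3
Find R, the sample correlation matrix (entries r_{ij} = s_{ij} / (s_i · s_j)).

Step 1 — column means:
  mean(X) = (6 + 5 + 4 + 2) / 4 = 17/4 = 4.25
  mean(Y) = (8 + 5 + 1 + 3) / 4 = 17/4 = 4.25

Step 2 — sample variances and covariances s[i,j] = (1/(n-1)) · Σ_k (x_{k,i} - mean_i) · (x_{k,j} - mean_j), with n-1 = 3:
  s[X,X] = ((1.75)·(1.75) + (0.75)·(0.75) + (-0.25)·(-0.25) + (-2.25)·(-2.25)) / 3 = 8.75/3 = 2.9167
  s[X,Y] = ((1.75)·(3.75) + (0.75)·(0.75) + (-0.25)·(-3.25) + (-2.25)·(-1.25)) / 3 = 10.75/3 = 3.5833
  s[Y,Y] = ((3.75)·(3.75) + (0.75)·(0.75) + (-3.25)·(-3.25) + (-1.25)·(-1.25)) / 3 = 26.75/3 = 8.9167
  Sample standard deviations s_i = √(s[i,i]):
  s(X) = √(2.9167) = 1.7078
  s(Y) = √(8.9167) = 2.9861

Step 3 — r_{ij} = s_{ij} / (s_i · s_j):
  r[X,X] = 1 (diagonal).
  r[X,Y] = 3.5833 / (1.7078 · 2.9861) = 3.5833 / 5.0997 = 0.7027
  r[Y,Y] = 1 (diagonal).

R is symmetric with unit diagonal. Assembling:

R = [[1, 0.7027],
 [0.7027, 1]]
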